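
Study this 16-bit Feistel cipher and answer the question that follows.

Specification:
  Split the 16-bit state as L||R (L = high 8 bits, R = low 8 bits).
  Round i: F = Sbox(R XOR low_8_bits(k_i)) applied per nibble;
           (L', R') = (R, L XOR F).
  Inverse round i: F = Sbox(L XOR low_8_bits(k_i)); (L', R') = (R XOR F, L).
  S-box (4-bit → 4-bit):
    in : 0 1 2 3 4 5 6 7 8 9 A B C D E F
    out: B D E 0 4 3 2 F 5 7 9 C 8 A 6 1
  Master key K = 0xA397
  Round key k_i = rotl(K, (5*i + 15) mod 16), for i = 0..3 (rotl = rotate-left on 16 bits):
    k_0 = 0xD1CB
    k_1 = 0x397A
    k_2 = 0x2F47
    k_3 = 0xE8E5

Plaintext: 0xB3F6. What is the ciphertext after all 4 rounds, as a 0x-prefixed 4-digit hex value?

0xB44B

s_0 = plaintext = 0xB3F6
s_1 = Round(s_0, k_0) = 0xF6B9
s_2 = Round(s_1, k_1) = 0xB976
s_3 = Round(s_2, k_2) = 0x76B4
s_4 = Round(s_3, k_3) = 0xB44B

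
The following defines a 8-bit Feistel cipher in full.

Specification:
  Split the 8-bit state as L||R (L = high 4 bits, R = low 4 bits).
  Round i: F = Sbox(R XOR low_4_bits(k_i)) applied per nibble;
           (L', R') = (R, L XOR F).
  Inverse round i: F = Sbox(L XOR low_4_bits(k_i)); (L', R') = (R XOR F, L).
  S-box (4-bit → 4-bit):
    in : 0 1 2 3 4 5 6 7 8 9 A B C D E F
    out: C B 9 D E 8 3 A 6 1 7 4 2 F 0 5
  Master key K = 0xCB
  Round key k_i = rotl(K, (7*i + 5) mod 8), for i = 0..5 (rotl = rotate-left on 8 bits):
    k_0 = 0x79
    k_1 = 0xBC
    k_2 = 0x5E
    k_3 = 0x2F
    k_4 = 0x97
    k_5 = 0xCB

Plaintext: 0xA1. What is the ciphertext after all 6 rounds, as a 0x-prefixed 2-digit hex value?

s_0 = plaintext = 0xA1
s_1 = Round(s_0, k_0) = 0x1C
s_2 = Round(s_1, k_1) = 0xCD
s_3 = Round(s_2, k_2) = 0xD1
s_4 = Round(s_3, k_3) = 0x1D
s_5 = Round(s_4, k_4) = 0xD6
s_6 = Round(s_5, k_5) = 0x62

0x62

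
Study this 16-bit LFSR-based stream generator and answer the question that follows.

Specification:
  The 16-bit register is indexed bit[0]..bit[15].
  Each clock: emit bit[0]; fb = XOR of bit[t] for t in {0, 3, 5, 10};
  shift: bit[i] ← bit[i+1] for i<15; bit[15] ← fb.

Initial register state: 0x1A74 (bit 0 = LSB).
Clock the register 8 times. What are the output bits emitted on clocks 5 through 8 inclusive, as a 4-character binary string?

1110

reg_0 = 0x1A74
clock 1: out=0, reg = 0x8D3A
clock 2: out=0, reg = 0xC69D
clock 3: out=1, reg = 0xE34E
clock 4: out=0, reg = 0xF1A7
clock 5: out=1, reg = 0x78D3
clock 6: out=1, reg = 0xBC69
clock 7: out=1, reg = 0x5E34
clock 8: out=0, reg = 0x2F1A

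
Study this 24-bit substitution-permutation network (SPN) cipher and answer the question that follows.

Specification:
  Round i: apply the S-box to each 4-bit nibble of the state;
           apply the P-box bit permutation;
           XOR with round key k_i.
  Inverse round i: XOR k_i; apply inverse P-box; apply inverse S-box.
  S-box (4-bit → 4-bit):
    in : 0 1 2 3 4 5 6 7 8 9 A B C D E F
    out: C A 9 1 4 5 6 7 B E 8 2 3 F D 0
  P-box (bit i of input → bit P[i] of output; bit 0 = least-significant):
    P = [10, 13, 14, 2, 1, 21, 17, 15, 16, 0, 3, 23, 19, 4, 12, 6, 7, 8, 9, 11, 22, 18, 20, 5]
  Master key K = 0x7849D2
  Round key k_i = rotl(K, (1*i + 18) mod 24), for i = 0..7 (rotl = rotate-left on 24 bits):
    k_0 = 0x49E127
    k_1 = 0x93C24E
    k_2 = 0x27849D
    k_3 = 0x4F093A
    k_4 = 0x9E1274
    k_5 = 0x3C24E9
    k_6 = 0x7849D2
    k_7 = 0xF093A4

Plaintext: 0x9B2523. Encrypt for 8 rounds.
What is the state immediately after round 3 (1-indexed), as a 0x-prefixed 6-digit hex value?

0x618983

s_0 = plaintext = 0x9B2523
s_1 = Round(s_0, k_0) = 0x54644D
s_2 = Round(s_1, k_1) = 0xC1B452
s_3 = Round(s_2, k_2) = 0x618983
s_4 = Round(s_3, k_3) = 0xF38461
s_5 = Round(s_4, k_4) = 0xB432A8
s_6 = Round(s_5, k_5) = 0xB182ED
s_7 = Round(s_6, k_6) = 0xF7A484
s_8 = Round(s_7, k_7) = 0xD0506E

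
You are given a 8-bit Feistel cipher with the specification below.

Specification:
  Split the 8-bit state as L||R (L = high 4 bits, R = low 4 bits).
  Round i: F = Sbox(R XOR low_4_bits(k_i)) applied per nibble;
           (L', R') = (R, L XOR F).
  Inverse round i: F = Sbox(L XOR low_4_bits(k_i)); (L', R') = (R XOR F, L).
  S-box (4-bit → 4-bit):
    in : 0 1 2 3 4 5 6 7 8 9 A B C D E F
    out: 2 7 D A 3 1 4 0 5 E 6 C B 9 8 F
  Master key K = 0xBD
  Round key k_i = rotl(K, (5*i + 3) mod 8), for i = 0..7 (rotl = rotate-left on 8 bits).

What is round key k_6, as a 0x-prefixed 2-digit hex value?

0x7B

K = 0xBD
k_0 = rotl(K, (5*0+3) mod 8) = rotl(K, 3) = 0xED
k_1 = rotl(K, (5*1+3) mod 8) = rotl(K, 0) = 0xBD
k_2 = rotl(K, (5*2+3) mod 8) = rotl(K, 5) = 0xB7
k_3 = rotl(K, (5*3+3) mod 8) = rotl(K, 2) = 0xF6
k_4 = rotl(K, (5*4+3) mod 8) = rotl(K, 7) = 0xDE
k_5 = rotl(K, (5*5+3) mod 8) = rotl(K, 4) = 0xDB
k_6 = rotl(K, (5*6+3) mod 8) = rotl(K, 1) = 0x7B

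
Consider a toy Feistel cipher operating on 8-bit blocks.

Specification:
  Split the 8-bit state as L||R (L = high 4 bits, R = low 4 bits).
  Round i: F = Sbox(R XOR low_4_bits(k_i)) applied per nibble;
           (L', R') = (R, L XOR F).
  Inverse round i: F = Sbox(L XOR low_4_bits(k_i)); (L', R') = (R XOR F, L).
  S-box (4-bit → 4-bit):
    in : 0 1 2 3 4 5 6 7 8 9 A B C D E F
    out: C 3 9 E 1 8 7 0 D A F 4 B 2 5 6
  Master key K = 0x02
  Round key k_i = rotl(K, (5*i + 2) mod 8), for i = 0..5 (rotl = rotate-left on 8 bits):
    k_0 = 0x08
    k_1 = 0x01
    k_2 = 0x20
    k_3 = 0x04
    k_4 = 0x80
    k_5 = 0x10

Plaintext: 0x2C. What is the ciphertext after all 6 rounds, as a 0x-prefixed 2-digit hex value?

s_0 = plaintext = 0x2C
s_1 = Round(s_0, k_0) = 0xC3
s_2 = Round(s_1, k_1) = 0x35
s_3 = Round(s_2, k_2) = 0x5B
s_4 = Round(s_3, k_3) = 0xB3
s_5 = Round(s_4, k_4) = 0x35
s_6 = Round(s_5, k_5) = 0x5B

0x5B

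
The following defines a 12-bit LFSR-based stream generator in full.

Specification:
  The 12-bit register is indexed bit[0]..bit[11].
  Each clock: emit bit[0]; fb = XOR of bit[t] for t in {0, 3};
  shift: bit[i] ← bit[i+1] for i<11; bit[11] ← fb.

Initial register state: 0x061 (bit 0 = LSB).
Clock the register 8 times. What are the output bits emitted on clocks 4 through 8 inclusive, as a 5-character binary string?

reg_0 = 0x061
clock 1: out=1, reg = 0x830
clock 2: out=0, reg = 0x418
clock 3: out=0, reg = 0xA0C
clock 4: out=0, reg = 0xD06
clock 5: out=0, reg = 0x683
clock 6: out=1, reg = 0xB41
clock 7: out=1, reg = 0xDA0
clock 8: out=0, reg = 0x6D0

00110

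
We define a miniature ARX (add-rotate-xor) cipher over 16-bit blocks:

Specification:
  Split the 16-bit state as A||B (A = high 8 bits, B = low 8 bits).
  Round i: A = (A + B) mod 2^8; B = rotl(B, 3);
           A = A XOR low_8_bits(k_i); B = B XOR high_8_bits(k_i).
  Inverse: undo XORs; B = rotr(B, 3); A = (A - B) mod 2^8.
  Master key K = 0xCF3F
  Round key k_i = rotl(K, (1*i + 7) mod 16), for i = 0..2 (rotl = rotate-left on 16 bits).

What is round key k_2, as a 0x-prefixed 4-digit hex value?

K = 0xCF3F
k_0 = rotl(K, (1*0+7) mod 16) = rotl(K, 7) = 0x9FE7
k_1 = rotl(K, (1*1+7) mod 16) = rotl(K, 8) = 0x3FCF
k_2 = rotl(K, (1*2+7) mod 16) = rotl(K, 9) = 0x7F9E

0x7F9E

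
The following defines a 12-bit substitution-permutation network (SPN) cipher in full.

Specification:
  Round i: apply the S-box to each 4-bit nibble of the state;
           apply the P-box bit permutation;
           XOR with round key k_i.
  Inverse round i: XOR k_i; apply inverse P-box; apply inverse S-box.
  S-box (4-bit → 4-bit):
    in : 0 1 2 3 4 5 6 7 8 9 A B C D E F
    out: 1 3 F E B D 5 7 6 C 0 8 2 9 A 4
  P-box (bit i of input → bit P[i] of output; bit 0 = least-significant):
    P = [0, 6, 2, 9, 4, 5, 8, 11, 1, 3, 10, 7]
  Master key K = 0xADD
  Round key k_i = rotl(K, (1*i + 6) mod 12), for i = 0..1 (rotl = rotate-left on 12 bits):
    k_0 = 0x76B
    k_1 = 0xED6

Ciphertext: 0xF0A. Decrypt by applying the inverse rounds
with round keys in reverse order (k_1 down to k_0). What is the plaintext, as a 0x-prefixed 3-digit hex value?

0x090

s_0 = ciphertext = 0xF0A
s_1 = InvRound(s_0, k_1) = 0xE68
s_2 = InvRound(s_1, k_0) = 0x090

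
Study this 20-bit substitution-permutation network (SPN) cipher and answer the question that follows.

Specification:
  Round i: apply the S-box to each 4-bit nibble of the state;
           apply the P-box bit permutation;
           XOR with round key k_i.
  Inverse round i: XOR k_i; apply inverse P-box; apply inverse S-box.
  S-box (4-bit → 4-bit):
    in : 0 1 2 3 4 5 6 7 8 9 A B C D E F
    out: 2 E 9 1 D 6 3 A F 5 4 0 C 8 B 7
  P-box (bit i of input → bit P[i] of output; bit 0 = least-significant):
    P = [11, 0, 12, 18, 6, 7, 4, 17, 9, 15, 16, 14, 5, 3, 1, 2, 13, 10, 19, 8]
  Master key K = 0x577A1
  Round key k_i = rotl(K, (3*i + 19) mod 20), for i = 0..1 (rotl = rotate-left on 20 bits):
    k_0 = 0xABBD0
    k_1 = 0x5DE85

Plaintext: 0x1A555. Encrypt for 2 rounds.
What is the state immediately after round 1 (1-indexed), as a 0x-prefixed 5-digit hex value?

s_0 = plaintext = 0x1A555
s_1 = Round(s_0, k_0) = 0x32E43
s_2 = Round(s_1, k_1) = 0x734F1

0x32E43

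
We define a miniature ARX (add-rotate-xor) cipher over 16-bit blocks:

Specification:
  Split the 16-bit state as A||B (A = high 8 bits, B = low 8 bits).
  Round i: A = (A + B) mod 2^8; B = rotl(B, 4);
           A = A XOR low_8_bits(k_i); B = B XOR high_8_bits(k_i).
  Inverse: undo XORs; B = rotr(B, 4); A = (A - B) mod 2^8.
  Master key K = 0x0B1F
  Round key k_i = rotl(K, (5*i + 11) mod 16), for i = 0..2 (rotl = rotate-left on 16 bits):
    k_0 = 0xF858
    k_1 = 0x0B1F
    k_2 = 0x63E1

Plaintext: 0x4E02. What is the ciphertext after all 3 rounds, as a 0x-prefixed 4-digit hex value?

0x640B

s_0 = plaintext = 0x4E02
s_1 = Round(s_0, k_0) = 0x08D8
s_2 = Round(s_1, k_1) = 0xFF86
s_3 = Round(s_2, k_2) = 0x640B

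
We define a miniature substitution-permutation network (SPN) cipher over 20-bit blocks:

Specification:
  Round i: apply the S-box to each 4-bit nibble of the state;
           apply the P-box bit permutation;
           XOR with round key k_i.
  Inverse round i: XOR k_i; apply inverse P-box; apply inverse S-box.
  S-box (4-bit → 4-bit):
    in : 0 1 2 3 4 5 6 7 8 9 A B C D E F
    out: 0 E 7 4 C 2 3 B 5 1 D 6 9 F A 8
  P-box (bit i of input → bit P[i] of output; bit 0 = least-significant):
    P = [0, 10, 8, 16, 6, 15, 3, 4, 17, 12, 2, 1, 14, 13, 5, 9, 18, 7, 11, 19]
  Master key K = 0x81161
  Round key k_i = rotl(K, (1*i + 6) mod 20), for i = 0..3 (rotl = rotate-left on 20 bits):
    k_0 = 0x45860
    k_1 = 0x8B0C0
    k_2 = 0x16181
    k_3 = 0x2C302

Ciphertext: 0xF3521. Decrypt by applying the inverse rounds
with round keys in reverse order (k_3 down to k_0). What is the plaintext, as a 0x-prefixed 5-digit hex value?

s_0 = ciphertext = 0xF3521
s_1 = InvRound(s_0, k_3) = 0xCDE57
s_2 = InvRound(s_1, k_2) = 0xDE171
s_3 = InvRound(s_2, k_1) = 0x685FA
s_4 = InvRound(s_3, k_0) = 0xB971B

0xB971B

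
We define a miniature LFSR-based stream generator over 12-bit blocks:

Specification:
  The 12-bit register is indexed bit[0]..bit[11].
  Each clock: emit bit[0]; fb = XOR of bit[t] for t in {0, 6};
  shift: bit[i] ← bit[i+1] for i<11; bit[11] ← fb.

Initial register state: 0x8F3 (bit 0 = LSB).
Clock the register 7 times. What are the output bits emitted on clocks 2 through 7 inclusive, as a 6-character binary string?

100111

reg_0 = 0x8F3
clock 1: out=1, reg = 0x479
clock 2: out=1, reg = 0x23C
clock 3: out=0, reg = 0x11E
clock 4: out=0, reg = 0x08F
clock 5: out=1, reg = 0x847
clock 6: out=1, reg = 0x423
clock 7: out=1, reg = 0xA11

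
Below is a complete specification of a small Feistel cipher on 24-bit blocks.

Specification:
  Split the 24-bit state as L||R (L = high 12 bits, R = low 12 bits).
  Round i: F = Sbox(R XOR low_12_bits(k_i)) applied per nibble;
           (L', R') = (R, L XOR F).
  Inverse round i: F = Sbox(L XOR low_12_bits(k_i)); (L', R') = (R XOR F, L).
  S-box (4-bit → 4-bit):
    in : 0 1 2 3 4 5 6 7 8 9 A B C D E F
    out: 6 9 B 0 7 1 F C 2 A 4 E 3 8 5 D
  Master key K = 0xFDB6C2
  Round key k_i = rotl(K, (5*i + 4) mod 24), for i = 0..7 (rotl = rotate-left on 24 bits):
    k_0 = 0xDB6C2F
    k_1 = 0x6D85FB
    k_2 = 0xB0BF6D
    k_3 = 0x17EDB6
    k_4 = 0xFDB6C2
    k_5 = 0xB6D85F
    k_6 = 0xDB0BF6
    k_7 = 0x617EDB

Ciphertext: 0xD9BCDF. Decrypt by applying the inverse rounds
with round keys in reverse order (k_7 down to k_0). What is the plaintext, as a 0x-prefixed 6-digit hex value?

0xB076E9

s_0 = ciphertext = 0xD9BCDF
s_1 = InvRound(s_0, k_7) = 0xCA9D9B
s_2 = InvRound(s_1, k_6) = 0x186CA9
s_3 = InvRound(s_2, k_5) = 0x623186
s_4 = InvRound(s_3, k_4) = 0x7DF623
s_5 = InvRound(s_4, k_3) = 0x2D97DF
s_6 = InvRound(s_5, k_2) = 0xF382D9
s_7 = InvRound(s_6, k_1) = 0x6E9F38
s_8 = InvRound(s_7, k_0) = 0xB076E9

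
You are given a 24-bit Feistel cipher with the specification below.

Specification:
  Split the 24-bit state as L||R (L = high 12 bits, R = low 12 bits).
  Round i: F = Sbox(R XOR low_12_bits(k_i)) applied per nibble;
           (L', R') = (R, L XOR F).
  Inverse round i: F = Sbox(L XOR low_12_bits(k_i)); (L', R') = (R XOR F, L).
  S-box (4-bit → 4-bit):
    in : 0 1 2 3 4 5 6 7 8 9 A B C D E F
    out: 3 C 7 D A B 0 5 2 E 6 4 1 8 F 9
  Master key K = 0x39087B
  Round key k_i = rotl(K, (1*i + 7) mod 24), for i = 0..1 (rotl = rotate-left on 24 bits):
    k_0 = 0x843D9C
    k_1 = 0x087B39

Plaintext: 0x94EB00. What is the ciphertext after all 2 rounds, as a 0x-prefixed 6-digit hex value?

0x9AFCE0

s_0 = plaintext = 0x94EB00
s_1 = Round(s_0, k_0) = 0xB009AF
s_2 = Round(s_1, k_1) = 0x9AFCE0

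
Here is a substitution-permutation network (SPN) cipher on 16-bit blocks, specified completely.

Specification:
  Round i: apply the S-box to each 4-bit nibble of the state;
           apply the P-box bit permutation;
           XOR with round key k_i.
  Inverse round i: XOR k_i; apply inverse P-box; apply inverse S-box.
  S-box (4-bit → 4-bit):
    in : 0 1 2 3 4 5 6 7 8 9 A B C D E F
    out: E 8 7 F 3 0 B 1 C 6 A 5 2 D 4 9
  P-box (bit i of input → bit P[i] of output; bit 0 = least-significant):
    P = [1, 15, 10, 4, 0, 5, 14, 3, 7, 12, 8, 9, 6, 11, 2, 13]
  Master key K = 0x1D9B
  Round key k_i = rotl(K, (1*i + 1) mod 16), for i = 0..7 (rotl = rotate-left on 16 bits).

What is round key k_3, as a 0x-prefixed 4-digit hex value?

0xD9B1

K = 0x1D9B
k_0 = rotl(K, (1*0+1) mod 16) = rotl(K, 1) = 0x3B36
k_1 = rotl(K, (1*1+1) mod 16) = rotl(K, 2) = 0x766C
k_2 = rotl(K, (1*2+1) mod 16) = rotl(K, 3) = 0xECD8
k_3 = rotl(K, (1*3+1) mod 16) = rotl(K, 4) = 0xD9B1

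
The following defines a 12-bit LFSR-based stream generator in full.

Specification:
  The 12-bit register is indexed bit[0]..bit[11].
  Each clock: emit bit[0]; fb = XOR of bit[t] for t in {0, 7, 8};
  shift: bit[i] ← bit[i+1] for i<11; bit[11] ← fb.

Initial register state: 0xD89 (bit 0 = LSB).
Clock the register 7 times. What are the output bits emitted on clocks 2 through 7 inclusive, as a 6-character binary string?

reg_0 = 0xD89
clock 1: out=1, reg = 0xEC4
clock 2: out=0, reg = 0xF62
clock 3: out=0, reg = 0xFB1
clock 4: out=1, reg = 0xFD8
clock 5: out=0, reg = 0x7EC
clock 6: out=0, reg = 0x3F6
clock 7: out=0, reg = 0x1FB

001000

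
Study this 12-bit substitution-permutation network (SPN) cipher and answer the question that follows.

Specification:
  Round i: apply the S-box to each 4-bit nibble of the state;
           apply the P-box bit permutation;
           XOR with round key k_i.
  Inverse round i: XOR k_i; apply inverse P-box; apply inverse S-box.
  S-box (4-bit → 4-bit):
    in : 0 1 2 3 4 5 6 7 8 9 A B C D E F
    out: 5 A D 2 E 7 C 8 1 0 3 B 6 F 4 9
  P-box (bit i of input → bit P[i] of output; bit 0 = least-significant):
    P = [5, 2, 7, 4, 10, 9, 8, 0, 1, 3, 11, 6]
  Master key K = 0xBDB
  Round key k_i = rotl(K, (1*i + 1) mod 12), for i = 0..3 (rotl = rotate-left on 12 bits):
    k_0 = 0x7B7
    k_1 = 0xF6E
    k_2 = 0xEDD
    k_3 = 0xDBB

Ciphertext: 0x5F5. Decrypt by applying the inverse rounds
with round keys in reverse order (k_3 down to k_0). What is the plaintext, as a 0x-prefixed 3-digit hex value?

s_0 = ciphertext = 0x5F5
s_1 = InvRound(s_0, k_3) = 0xD93
s_2 = InvRound(s_1, k_2) = 0xBC3
s_3 = InvRound(s_2, k_1) = 0x3F5
s_4 = InvRound(s_3, k_0) = 0xF89

0xF89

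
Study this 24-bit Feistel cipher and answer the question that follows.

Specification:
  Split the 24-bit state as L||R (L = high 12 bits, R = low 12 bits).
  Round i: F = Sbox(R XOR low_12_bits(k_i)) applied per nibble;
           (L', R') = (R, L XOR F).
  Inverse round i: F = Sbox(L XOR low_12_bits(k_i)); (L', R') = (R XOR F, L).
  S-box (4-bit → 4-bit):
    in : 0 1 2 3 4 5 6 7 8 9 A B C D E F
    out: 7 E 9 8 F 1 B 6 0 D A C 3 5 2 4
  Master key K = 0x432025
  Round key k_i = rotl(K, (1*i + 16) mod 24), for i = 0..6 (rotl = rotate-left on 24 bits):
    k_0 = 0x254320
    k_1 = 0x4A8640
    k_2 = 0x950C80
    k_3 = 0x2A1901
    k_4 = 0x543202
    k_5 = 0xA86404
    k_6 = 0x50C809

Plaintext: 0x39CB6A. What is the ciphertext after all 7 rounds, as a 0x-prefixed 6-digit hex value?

0x2FE94C

s_0 = plaintext = 0x39CB6A
s_1 = Round(s_0, k_0) = 0xB6A366
s_2 = Round(s_1, k_1) = 0x366AF1
s_3 = Round(s_2, k_2) = 0xAF1808
s_4 = Round(s_3, k_3) = 0x80848C
s_5 = Round(s_4, k_4) = 0x48C30A
s_6 = Round(s_5, k_5) = 0x30A2FE
s_7 = Round(s_6, k_6) = 0x2FE94C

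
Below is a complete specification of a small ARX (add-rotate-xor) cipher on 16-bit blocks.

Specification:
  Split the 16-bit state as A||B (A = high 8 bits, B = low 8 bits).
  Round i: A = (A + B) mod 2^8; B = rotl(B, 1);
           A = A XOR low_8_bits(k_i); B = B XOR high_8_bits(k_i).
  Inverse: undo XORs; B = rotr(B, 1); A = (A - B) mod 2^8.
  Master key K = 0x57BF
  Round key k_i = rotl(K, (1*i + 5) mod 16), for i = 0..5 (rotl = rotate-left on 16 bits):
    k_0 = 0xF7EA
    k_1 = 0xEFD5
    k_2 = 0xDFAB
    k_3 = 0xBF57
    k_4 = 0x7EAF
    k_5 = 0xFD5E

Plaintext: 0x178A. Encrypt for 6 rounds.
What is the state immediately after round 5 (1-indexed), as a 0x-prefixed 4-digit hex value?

0x442F

s_0 = plaintext = 0x178A
s_1 = Round(s_0, k_0) = 0x4BE2
s_2 = Round(s_1, k_1) = 0xF82A
s_3 = Round(s_2, k_2) = 0x898B
s_4 = Round(s_3, k_3) = 0x43A8
s_5 = Round(s_4, k_4) = 0x442F
s_6 = Round(s_5, k_5) = 0x2DA3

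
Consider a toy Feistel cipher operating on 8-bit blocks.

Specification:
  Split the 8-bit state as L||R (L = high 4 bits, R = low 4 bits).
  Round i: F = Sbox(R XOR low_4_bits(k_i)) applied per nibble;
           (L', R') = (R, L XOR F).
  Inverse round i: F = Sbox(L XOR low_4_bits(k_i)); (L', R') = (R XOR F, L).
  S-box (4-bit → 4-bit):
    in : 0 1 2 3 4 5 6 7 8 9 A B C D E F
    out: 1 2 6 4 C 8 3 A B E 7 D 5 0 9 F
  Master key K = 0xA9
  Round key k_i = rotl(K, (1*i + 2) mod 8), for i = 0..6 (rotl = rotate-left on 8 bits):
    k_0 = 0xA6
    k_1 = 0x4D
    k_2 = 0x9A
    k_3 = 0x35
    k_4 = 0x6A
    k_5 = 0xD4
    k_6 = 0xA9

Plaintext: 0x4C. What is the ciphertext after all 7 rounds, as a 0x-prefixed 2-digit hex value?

0xC6

s_0 = plaintext = 0x4C
s_1 = Round(s_0, k_0) = 0xC3
s_2 = Round(s_1, k_1) = 0x35
s_3 = Round(s_2, k_2) = 0x5C
s_4 = Round(s_3, k_3) = 0xCB
s_5 = Round(s_4, k_4) = 0xBE
s_6 = Round(s_5, k_5) = 0xEC
s_7 = Round(s_6, k_6) = 0xC6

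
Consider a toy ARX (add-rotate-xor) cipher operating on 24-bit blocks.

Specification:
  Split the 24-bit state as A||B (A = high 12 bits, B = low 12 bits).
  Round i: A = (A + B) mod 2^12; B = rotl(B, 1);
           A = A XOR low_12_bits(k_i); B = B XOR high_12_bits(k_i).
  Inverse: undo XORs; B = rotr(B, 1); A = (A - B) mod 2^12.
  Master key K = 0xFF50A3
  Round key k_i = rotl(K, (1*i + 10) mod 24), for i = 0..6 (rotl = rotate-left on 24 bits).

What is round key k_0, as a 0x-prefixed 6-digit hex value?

K = 0xFF50A3
k_0 = rotl(K, (1*0+10) mod 24) = rotl(K, 10) = 0x428FFD

0x428FFD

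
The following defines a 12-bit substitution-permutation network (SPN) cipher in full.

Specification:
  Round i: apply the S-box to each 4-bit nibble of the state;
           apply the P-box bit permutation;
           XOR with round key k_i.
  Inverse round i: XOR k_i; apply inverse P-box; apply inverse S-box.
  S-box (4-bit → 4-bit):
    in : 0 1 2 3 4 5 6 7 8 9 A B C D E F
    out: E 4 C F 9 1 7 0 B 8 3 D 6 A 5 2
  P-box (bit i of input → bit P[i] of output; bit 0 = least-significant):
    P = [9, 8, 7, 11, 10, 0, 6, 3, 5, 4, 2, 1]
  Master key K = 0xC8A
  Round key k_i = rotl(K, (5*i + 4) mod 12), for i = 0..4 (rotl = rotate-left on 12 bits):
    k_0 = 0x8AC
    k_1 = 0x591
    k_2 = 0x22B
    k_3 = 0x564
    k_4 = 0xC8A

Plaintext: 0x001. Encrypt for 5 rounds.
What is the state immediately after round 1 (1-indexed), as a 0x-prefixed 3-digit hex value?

s_0 = plaintext = 0x001
s_1 = Round(s_0, k_0) = 0x873
s_2 = Round(s_1, k_1) = 0xE23
s_3 = Round(s_2, k_2) = 0x9C7
s_4 = Round(s_3, k_3) = 0x527
s_5 = Round(s_4, k_4) = 0xCE2

0x873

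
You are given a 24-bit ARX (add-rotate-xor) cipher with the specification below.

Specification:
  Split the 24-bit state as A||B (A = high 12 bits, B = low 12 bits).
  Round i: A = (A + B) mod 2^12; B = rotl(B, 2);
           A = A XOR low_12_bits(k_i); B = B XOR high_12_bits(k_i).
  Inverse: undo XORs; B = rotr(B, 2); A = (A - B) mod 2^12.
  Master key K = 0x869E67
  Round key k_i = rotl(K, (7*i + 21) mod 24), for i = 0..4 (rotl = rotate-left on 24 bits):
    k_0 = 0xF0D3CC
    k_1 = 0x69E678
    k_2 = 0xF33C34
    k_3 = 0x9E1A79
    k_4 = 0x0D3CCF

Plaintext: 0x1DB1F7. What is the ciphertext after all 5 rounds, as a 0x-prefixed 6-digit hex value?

0xFB027D

s_0 = plaintext = 0x1DB1F7
s_1 = Round(s_0, k_0) = 0x01E8D1
s_2 = Round(s_1, k_1) = 0xE975D8
s_3 = Round(s_2, k_2) = 0x85B852
s_4 = Round(s_3, k_3) = 0xAD48AB
s_5 = Round(s_4, k_4) = 0xFB027D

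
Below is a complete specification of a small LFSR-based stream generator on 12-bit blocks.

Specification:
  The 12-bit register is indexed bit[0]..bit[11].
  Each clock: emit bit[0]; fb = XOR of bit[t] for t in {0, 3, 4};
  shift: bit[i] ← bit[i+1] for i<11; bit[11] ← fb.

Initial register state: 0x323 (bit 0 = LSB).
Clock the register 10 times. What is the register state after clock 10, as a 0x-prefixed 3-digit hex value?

reg_0 = 0x323
clock 1: out=1, reg = 0x991
clock 2: out=1, reg = 0x4C8
clock 3: out=0, reg = 0xA64
clock 4: out=0, reg = 0x532
clock 5: out=0, reg = 0xA99
clock 6: out=1, reg = 0xD4C
clock 7: out=0, reg = 0xEA6
clock 8: out=0, reg = 0x753
clock 9: out=1, reg = 0x3A9
clock 10: out=1, reg = 0x1D4

0x1D4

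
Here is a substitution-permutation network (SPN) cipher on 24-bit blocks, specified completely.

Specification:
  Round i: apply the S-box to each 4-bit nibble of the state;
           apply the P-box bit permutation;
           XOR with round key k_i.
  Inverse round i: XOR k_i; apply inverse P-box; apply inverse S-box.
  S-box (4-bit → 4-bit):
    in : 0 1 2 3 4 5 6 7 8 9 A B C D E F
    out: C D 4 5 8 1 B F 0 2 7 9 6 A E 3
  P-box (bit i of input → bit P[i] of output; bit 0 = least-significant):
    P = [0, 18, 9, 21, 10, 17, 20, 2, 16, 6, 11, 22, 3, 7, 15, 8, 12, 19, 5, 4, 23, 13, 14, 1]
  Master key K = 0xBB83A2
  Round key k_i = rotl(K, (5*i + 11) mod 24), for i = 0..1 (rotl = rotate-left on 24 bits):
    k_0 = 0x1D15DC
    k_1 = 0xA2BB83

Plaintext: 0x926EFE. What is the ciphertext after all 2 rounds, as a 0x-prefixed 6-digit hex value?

s_0 = plaintext = 0x926EFE
s_1 = Round(s_0, k_0) = 0x7B3A34
s_2 = Round(s_1, k_1) = 0x1347D9

0x1347D9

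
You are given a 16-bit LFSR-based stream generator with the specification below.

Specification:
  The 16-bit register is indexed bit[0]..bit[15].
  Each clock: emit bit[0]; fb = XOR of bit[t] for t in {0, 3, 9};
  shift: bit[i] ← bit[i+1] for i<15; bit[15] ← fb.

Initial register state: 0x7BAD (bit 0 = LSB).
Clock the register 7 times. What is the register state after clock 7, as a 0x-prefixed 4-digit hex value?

reg_0 = 0x7BAD
clock 1: out=1, reg = 0xBDD6
clock 2: out=0, reg = 0x5EEB
clock 3: out=1, reg = 0xAF75
clock 4: out=1, reg = 0x57BA
clock 5: out=0, reg = 0x2BDD
clock 6: out=1, reg = 0x95EE
clock 7: out=0, reg = 0xCAF7

0xCAF7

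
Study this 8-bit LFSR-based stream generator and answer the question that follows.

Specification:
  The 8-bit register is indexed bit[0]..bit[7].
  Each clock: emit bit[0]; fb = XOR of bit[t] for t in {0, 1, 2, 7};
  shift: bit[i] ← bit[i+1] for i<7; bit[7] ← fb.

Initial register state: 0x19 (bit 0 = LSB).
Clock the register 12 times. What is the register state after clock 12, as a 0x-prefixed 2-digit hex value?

reg_0 = 0x19
clock 1: out=1, reg = 0x8C
clock 2: out=0, reg = 0x46
clock 3: out=0, reg = 0x23
clock 4: out=1, reg = 0x11
clock 5: out=1, reg = 0x88
clock 6: out=0, reg = 0xC4
clock 7: out=0, reg = 0x62
clock 8: out=0, reg = 0xB1
clock 9: out=1, reg = 0x58
clock 10: out=0, reg = 0x2C
clock 11: out=0, reg = 0x96
clock 12: out=0, reg = 0xCB

0xCB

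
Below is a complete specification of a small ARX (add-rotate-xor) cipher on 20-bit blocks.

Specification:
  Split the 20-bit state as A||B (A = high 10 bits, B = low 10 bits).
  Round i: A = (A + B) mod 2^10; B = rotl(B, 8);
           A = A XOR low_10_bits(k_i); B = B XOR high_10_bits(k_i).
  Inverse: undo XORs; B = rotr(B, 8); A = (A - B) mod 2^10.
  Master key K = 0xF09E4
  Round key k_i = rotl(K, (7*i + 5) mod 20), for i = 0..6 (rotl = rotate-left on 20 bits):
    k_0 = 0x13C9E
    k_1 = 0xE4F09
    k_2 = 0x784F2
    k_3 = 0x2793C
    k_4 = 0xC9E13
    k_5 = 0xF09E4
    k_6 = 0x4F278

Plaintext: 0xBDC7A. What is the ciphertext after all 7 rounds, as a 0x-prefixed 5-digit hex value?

s_0 = plaintext = 0xBDC7A
s_1 = Round(s_0, k_0) = 0xFBE51
s_2 = Round(s_1, k_1) = 0x52607
s_3 = Round(s_2, k_2) = 0xE8A60
s_4 = Round(s_3, k_3) = 0xCF806
s_5 = Round(s_4, k_4) = 0x55D26
s_6 = Round(s_5, k_5) = 0xE658B
s_7 = Round(s_6, k_6) = 0xD725E

0xD725E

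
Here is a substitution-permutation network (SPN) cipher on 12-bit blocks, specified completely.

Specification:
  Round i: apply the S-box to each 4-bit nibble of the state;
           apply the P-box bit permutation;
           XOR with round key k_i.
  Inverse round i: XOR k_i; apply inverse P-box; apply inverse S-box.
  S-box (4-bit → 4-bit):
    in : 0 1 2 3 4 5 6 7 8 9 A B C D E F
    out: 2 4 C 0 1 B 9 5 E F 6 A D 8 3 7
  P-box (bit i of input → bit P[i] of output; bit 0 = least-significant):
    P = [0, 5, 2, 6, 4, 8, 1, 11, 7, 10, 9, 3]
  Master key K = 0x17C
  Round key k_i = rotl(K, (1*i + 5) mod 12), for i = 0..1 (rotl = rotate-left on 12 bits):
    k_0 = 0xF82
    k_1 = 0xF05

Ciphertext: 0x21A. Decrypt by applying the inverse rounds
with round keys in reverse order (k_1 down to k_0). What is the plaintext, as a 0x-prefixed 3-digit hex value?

s_0 = ciphertext = 0x21A
s_1 = InvRound(s_0, k_1) = 0xB97
s_2 = InvRound(s_1, k_0) = 0x047

0x047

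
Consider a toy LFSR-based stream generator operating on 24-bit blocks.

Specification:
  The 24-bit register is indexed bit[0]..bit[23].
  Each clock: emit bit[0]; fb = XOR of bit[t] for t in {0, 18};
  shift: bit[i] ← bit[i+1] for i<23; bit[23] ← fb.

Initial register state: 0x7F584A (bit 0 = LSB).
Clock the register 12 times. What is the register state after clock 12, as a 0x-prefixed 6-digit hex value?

reg_0 = 0x7F584A
clock 1: out=0, reg = 0xBFAC25
clock 2: out=1, reg = 0x5FD612
clock 3: out=0, reg = 0xAFEB09
clock 4: out=1, reg = 0x57F584
clock 5: out=0, reg = 0xABFAC2
clock 6: out=0, reg = 0x55FD61
clock 7: out=1, reg = 0x2AFEB0
clock 8: out=0, reg = 0x157F58
clock 9: out=0, reg = 0x8ABFAC
clock 10: out=0, reg = 0x455FD6
clock 11: out=0, reg = 0xA2AFEB
clock 12: out=1, reg = 0xD157F5

0xD157F5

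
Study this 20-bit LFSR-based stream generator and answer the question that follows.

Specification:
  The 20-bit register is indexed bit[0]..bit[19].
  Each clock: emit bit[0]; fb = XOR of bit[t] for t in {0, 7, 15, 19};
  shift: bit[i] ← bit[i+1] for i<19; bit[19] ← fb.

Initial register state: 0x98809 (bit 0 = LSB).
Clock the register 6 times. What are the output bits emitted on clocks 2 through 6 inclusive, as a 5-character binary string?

reg_0 = 0x98809
clock 1: out=1, reg = 0xCC404
clock 2: out=0, reg = 0x66202
clock 3: out=0, reg = 0x33101
clock 4: out=1, reg = 0x99880
clock 5: out=0, reg = 0xCCC40
clock 6: out=0, reg = 0x66620

00100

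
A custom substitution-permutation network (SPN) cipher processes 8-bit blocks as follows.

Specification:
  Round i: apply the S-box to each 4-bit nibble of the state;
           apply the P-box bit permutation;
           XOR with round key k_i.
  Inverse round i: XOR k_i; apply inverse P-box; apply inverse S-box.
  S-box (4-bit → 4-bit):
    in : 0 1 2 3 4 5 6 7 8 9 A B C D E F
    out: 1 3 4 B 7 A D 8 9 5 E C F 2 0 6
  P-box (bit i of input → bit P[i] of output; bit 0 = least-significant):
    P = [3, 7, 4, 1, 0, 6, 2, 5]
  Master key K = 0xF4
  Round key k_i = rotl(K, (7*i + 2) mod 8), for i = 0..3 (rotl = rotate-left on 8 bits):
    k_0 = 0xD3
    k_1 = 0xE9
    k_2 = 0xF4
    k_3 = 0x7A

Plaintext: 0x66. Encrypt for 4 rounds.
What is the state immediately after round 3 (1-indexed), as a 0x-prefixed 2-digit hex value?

0x5E

s_0 = plaintext = 0x66
s_1 = Round(s_0, k_0) = 0xEC
s_2 = Round(s_1, k_1) = 0x73
s_3 = Round(s_2, k_2) = 0x5E
s_4 = Round(s_3, k_3) = 0x1A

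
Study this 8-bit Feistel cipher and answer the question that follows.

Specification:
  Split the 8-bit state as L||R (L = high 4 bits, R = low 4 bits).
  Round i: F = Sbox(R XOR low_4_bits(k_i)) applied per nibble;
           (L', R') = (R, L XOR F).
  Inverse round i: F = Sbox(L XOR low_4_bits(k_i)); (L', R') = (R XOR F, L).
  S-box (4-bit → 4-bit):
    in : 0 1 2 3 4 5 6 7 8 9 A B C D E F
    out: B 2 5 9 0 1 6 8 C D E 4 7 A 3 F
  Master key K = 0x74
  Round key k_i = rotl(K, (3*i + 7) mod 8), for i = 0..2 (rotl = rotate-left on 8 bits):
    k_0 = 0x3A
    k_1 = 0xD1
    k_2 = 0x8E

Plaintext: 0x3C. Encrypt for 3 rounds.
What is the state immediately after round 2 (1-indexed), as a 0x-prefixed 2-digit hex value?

s_0 = plaintext = 0x3C
s_1 = Round(s_0, k_0) = 0xC5
s_2 = Round(s_1, k_1) = 0x5C
s_3 = Round(s_2, k_2) = 0xC0

0x5C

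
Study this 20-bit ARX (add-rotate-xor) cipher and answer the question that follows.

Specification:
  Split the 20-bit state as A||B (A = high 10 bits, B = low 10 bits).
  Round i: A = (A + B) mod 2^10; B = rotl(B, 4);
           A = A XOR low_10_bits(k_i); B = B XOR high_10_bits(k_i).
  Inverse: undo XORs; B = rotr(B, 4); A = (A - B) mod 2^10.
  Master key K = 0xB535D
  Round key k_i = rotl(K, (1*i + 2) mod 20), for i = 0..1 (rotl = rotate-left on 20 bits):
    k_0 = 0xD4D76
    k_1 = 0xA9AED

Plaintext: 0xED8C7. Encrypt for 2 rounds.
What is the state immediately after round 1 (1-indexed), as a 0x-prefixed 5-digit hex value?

0x42F20

s_0 = plaintext = 0xED8C7
s_1 = Round(s_0, k_0) = 0x42F20
s_2 = Round(s_1, k_1) = 0xB18AA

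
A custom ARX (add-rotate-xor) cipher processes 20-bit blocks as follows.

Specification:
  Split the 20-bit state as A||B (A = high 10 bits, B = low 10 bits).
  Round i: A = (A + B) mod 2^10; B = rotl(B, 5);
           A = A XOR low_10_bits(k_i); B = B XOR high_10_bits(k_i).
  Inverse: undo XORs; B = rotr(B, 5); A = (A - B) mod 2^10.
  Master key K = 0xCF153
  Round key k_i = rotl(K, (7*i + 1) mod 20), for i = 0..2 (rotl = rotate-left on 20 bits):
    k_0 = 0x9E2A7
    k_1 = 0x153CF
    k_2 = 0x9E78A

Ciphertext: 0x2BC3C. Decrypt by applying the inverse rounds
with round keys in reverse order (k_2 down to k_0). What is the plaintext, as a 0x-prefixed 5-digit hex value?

s_0 = ciphertext = 0x2BC3C
s_1 = InvRound(s_0, k_2) = 0x9CCB2
s_2 = InvRound(s_1, k_1) = 0x3D4C7
s_3 = InvRound(s_2, k_0) = 0x977F5

0x977F5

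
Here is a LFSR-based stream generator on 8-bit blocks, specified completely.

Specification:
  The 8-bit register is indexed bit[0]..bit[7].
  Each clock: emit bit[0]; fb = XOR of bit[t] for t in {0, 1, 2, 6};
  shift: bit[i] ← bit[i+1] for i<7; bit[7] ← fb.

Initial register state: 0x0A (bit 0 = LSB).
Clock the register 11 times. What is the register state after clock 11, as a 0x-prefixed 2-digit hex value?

reg_0 = 0x0A
clock 1: out=0, reg = 0x85
clock 2: out=1, reg = 0x42
clock 3: out=0, reg = 0x21
clock 4: out=1, reg = 0x90
clock 5: out=0, reg = 0x48
clock 6: out=0, reg = 0xA4
clock 7: out=0, reg = 0xD2
clock 8: out=0, reg = 0x69
clock 9: out=1, reg = 0x34
clock 10: out=0, reg = 0x9A
clock 11: out=0, reg = 0xCD

0xCD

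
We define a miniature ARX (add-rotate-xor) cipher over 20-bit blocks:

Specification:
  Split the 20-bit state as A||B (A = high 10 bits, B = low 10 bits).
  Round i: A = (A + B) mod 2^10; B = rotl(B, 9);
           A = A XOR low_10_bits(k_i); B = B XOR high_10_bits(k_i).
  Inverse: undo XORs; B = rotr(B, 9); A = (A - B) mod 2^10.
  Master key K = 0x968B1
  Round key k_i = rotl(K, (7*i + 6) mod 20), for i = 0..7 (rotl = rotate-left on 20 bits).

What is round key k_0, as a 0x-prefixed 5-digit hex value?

0xA2C65

K = 0x968B1
k_0 = rotl(K, (7*0+6) mod 20) = rotl(K, 6) = 0xA2C65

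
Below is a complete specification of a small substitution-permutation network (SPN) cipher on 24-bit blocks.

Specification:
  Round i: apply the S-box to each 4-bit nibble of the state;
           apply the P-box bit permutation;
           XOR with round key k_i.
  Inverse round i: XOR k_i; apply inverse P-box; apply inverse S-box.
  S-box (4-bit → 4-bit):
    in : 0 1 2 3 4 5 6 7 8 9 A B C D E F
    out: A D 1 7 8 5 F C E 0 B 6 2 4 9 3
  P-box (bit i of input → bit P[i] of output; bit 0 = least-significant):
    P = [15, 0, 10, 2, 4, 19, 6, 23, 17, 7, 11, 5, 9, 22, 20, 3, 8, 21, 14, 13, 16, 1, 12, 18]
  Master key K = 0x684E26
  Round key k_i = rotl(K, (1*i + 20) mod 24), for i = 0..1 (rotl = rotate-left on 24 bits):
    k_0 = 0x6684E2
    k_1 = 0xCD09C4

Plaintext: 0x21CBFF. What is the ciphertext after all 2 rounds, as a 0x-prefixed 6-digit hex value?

s_0 = plaintext = 0x21CBFF
s_1 = Round(s_0, k_0) = 0x2F6D73
s_2 = Round(s_1, k_1) = 0x3C868D

0x3C868D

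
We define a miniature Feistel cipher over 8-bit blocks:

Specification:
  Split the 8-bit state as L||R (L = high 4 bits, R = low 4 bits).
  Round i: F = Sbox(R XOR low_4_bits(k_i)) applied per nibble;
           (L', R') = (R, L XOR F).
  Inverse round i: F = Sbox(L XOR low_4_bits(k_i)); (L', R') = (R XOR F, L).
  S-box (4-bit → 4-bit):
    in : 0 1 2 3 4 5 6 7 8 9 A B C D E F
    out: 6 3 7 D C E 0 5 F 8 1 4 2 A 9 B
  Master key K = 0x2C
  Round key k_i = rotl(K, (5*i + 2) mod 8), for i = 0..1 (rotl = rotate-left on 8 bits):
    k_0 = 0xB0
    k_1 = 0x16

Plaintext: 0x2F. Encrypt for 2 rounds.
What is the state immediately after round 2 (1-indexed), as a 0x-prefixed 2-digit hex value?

0x94

s_0 = plaintext = 0x2F
s_1 = Round(s_0, k_0) = 0xF9
s_2 = Round(s_1, k_1) = 0x94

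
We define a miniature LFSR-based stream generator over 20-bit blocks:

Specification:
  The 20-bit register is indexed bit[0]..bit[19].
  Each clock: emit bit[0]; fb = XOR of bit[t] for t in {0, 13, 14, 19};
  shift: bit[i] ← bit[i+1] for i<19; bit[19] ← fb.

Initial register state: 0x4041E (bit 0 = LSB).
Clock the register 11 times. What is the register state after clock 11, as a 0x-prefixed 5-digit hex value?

0x53480

reg_0 = 0x4041E
clock 1: out=0, reg = 0x2020F
clock 2: out=1, reg = 0x90107
clock 3: out=1, reg = 0x48083
clock 4: out=1, reg = 0xA4041
clock 5: out=1, reg = 0xD2020
clock 6: out=0, reg = 0x69010
clock 7: out=0, reg = 0x34808
clock 8: out=0, reg = 0x9A404
clock 9: out=0, reg = 0x4D202
clock 10: out=0, reg = 0xA6901
clock 11: out=1, reg = 0x53480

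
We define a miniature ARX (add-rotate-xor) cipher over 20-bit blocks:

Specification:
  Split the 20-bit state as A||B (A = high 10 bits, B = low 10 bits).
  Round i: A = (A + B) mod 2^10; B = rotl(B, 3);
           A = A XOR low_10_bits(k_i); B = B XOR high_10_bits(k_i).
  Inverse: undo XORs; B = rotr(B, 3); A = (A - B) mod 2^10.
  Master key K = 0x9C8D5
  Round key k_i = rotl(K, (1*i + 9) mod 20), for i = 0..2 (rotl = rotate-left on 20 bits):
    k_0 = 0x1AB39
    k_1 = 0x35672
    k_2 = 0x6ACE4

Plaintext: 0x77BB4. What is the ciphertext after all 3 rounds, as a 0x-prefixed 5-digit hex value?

0x0B05E

s_0 = plaintext = 0x77BB4
s_1 = Round(s_0, k_0) = 0xAADCD
s_2 = Round(s_1, k_1) = 0x82ABE
s_3 = Round(s_2, k_2) = 0x0B05E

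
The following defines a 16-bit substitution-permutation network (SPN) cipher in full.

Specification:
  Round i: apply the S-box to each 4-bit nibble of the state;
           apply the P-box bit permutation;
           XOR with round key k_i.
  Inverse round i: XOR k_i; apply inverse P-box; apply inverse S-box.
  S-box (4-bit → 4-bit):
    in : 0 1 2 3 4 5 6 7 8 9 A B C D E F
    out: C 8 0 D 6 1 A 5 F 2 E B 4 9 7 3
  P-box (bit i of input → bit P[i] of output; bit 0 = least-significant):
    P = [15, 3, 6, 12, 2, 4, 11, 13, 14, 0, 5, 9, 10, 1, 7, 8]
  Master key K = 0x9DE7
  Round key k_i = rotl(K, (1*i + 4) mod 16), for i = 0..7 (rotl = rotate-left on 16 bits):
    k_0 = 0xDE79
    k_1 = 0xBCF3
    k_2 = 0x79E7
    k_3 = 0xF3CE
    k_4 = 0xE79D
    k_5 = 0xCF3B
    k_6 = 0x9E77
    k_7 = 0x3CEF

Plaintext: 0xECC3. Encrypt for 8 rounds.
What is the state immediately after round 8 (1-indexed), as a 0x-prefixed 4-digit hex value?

0xD027

s_0 = plaintext = 0xECC3
s_1 = Round(s_0, k_0) = 0x429B
s_2 = Round(s_1, k_1) = 0x2C69
s_3 = Round(s_2, k_2) = 0x59DF
s_4 = Round(s_3, k_3) = 0x57C3
s_5 = Round(s_4, k_4) = 0x3BFD
s_6 = Round(s_5, k_5) = 0x18AE
s_7 = Round(s_6, k_6) = 0x750E
s_8 = Round(s_7, k_7) = 0xD027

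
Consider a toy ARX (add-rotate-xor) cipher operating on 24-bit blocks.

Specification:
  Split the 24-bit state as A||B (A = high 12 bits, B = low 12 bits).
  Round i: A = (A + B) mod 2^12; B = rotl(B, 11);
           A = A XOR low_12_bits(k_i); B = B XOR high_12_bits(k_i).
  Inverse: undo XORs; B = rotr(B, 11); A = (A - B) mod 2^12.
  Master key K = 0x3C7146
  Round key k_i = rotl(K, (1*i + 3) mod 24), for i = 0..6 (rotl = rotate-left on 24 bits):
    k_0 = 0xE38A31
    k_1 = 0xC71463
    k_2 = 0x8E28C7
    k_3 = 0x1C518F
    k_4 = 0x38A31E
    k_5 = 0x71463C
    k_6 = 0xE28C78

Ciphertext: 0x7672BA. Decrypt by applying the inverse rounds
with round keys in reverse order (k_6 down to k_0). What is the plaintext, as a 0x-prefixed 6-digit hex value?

0xD09BCC

s_0 = ciphertext = 0x7672BA
s_1 = InvRound(s_0, k_6) = 0x1FA925
s_2 = InvRound(s_1, k_5) = 0xB63C63
s_3 = InvRound(s_2, k_4) = 0x8AAFD3
s_4 = InvRound(s_3, k_3) = 0xCF8C2D
s_5 = InvRound(s_4, k_2) = 0xAA199E
s_6 = InvRound(s_5, k_1) = 0x2E4BDE
s_7 = InvRound(s_6, k_0) = 0xD09BCC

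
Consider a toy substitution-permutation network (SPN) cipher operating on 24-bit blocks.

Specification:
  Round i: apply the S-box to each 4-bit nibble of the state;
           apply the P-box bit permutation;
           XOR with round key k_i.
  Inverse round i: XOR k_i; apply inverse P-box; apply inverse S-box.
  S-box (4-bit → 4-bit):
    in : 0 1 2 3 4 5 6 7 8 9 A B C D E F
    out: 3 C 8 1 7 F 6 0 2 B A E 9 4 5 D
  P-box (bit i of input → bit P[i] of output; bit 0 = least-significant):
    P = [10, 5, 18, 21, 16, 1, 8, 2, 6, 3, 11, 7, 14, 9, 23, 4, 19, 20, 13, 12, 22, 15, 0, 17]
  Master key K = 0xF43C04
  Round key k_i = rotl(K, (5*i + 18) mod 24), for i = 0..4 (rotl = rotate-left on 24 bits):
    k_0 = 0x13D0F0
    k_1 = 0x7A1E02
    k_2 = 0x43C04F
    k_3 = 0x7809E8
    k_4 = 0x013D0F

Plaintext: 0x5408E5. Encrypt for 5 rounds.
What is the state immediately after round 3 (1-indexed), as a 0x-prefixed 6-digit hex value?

s_0 = plaintext = 0x5408E5
s_1 = Round(s_0, k_0) = 0x6C37D9
s_2 = Round(s_1, k_1) = 0x52CB23
s_3 = Round(s_2, k_2) = 0x011CD2
s_4 = Round(s_3, k_3) = 0x98B838
s_5 = Round(s_4, k_4) = 0xD2BF37

0x011CD2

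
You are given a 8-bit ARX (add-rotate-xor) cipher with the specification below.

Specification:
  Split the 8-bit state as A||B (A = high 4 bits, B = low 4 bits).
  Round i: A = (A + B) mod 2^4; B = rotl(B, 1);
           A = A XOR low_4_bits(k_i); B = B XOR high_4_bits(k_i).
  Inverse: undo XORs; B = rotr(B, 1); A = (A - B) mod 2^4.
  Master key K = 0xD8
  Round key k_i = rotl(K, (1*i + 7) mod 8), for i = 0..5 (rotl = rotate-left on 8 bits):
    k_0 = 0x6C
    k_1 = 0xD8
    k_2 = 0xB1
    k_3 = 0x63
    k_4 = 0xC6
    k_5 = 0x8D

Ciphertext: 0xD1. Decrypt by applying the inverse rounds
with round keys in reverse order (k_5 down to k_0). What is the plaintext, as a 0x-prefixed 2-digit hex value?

0x65

s_0 = ciphertext = 0xD1
s_1 = InvRound(s_0, k_5) = 0x4C
s_2 = InvRound(s_1, k_4) = 0x20
s_3 = InvRound(s_2, k_3) = 0xE3
s_4 = InvRound(s_3, k_2) = 0xB4
s_5 = InvRound(s_4, k_1) = 0x7C
s_6 = InvRound(s_5, k_0) = 0x65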